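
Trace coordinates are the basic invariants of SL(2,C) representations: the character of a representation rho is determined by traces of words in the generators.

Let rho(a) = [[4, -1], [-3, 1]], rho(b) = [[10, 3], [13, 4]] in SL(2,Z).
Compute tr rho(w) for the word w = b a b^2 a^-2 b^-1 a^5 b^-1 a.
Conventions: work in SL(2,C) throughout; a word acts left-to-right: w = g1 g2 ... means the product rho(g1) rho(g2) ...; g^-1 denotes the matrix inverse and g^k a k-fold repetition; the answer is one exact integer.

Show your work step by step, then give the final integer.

-32102346126

rho(b) = [[10, 3], [13, 4]]
... * rho(a) = [[4, -1], [-3, 1]]  ->  [[31, -7], [40, -9]]
... * rho(b) = [[10, 3], [13, 4]]  ->  [[219, 65], [283, 84]]
... * rho(b) = [[10, 3], [13, 4]]  ->  [[3035, 917], [3922, 1185]]
... * rho(a^-1) = [[1, 1], [3, 4]]  ->  [[5786, 6703], [7477, 8662]]
... * rho(a^-1) = [[1, 1], [3, 4]]  ->  [[25895, 32598], [33463, 42125]]
... * rho(b^-1) = [[4, -3], [-13, 10]]  ->  [[-320194, 248295], [-413773, 320861]]
... * rho(a) = [[4, -1], [-3, 1]]  ->  [[-2025661, 568489], [-2617675, 734634]]
... * rho(a) = [[4, -1], [-3, 1]]  ->  [[-9808111, 2594150], [-12674602, 3352309]]
... * rho(a) = [[4, -1], [-3, 1]]  ->  [[-47014894, 12402261], [-60755335, 16026911]]
... * rho(a) = [[4, -1], [-3, 1]]  ->  [[-225266359, 59417155], [-291102073, 76782246]]
... * rho(a) = [[4, -1], [-3, 1]]  ->  [[-1079316901, 284683514], [-1394755030, 367884319]]
... * rho(b^-1) = [[4, -3], [-13, 10]]  ->  [[-8018153286, 6084785843], [-10361516267, 7863108280]]
... * rho(a) = [[4, -1], [-3, 1]]  ->  [[-50326970673, 14102939129], [-65035389908, 18224624547]]
tr = -50326970673 + 18224624547 = -32102346126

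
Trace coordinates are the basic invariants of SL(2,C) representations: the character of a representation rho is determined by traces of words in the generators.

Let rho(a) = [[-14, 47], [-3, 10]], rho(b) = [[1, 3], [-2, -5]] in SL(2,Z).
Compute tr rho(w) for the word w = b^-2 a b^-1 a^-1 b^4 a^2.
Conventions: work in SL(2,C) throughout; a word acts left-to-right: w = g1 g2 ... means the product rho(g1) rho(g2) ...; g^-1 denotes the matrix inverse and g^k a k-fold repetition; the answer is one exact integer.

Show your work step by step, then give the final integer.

-4988086380

rho(b^-1) = [[-5, -3], [2, 1]]
... * rho(b^-1) = [[-5, -3], [2, 1]]  ->  [[19, 12], [-8, -5]]
... * rho(a) = [[-14, 47], [-3, 10]]  ->  [[-302, 1013], [127, -426]]
... * rho(b^-1) = [[-5, -3], [2, 1]]  ->  [[3536, 1919], [-1487, -807]]
... * rho(a^-1) = [[10, -47], [3, -14]]  ->  [[41117, -193058], [-17291, 81187]]
... * rho(b) = [[1, 3], [-2, -5]]  ->  [[427233, 1088641], [-179665, -457808]]
... * rho(b) = [[1, 3], [-2, -5]]  ->  [[-1750049, -4161506], [735951, 1750045]]
... * rho(b) = [[1, 3], [-2, -5]]  ->  [[6572963, 15557383], [-2764139, -6542372]]
... * rho(b) = [[1, 3], [-2, -5]]  ->  [[-24541803, -58068026], [10320605, 24419443]]
... * rho(a) = [[-14, 47], [-3, 10]]  ->  [[517789320, -1734145001], [-217746799, 729262865]]
... * rho(a) = [[-14, 47], [-3, 10]]  ->  [[-2046615477, 6994648030], [860666591, -2941470903]]
tr = -2046615477 + -2941470903 = -4988086380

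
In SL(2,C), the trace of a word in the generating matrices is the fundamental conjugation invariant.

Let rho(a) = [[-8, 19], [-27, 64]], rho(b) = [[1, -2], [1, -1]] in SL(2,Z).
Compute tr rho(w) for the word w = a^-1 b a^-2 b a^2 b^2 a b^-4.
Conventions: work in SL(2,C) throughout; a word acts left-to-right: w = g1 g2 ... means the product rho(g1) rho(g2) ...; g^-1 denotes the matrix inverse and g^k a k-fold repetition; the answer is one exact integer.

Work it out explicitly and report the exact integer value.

rho(a^-1) = [[64, -19], [27, -8]]
... * rho(b) = [[1, -2], [1, -1]]  ->  [[45, -109], [19, -46]]
... * rho(a^-1) = [[64, -19], [27, -8]]  ->  [[-63, 17], [-26, 7]]
... * rho(a^-1) = [[64, -19], [27, -8]]  ->  [[-3573, 1061], [-1475, 438]]
... * rho(b) = [[1, -2], [1, -1]]  ->  [[-2512, 6085], [-1037, 2512]]
... * rho(a) = [[-8, 19], [-27, 64]]  ->  [[-144199, 341712], [-59528, 141065]]
... * rho(a) = [[-8, 19], [-27, 64]]  ->  [[-8072632, 19129787], [-3332531, 7897128]]
... * rho(b) = [[1, -2], [1, -1]]  ->  [[11057155, -2984523], [4564597, -1232066]]
... * rho(b) = [[1, -2], [1, -1]]  ->  [[8072632, -19129787], [3332531, -7897128]]
... * rho(a) = [[-8, 19], [-27, 64]]  ->  [[451923193, -1070926360], [186562208, -442098103]]
... * rho(b^-1) = [[-1, 2], [-1, 1]]  ->  [[619003167, -167079974], [255535895, -68973687]]
... * rho(b^-1) = [[-1, 2], [-1, 1]]  ->  [[-451923193, 1070926360], [-186562208, 442098103]]
... * rho(b^-1) = [[-1, 2], [-1, 1]]  ->  [[-619003167, 167079974], [-255535895, 68973687]]
... * rho(b^-1) = [[-1, 2], [-1, 1]]  ->  [[451923193, -1070926360], [186562208, -442098103]]
tr = 451923193 + -442098103 = 9825090

9825090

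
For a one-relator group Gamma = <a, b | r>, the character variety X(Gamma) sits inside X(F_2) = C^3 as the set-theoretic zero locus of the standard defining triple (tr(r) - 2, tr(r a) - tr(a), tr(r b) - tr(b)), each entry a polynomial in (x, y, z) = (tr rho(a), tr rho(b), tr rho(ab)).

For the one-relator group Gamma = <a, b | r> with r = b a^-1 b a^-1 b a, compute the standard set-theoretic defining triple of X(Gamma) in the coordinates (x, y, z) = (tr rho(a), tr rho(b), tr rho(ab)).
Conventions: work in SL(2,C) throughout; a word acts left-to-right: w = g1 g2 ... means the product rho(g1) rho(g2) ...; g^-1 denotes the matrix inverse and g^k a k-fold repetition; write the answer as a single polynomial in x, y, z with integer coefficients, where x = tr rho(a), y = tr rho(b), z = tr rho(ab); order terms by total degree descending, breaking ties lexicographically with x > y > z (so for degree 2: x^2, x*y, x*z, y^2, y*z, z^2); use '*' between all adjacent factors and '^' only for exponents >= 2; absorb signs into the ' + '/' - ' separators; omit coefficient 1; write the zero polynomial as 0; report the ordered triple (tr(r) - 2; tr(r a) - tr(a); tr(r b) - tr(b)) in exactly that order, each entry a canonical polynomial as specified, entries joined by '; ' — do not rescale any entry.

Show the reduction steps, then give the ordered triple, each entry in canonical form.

x^2*y^2*z - x^3*y - 2*x*y*z^2 + x^2*z + z^3 + 2*x*y - 3*z - 2; x^3*y^2*z - x^4*y - x^2*y^3 - 2*x^2*y*z^2 + x^3*z + 2*x*y^2*z + x*z^3 + 3*x^2*y - y*z^2 - 4*x*z - x + y; x^2*y^3*z - x^3*y^2 - 2*x*y^2*z^2 + x^2*y*z + y*z^3 + x*y^2 - 2*y*z + x - y

tr(b a b) = tr(b)*tr(a b) - tr(a) = y*z - x
tr(b a b^2) = tr(b)*tr(b a b) - tr(b a) = y^2*z - x*y - z
and tr(a b a b) = tr(b a)*tr(b a) - tr(1)   [split at repeated b] = z^2 - 2
tr(a b a) = tr(a)*tr(b a) - tr(b) = x*z - y
tr(b a b^2 a) = tr(b)*tr(a b a b) - tr(a b a) = y*z^2 - x*z - y
and tr(b a^-1 b a b) = tr(b a b^2)*tr(a) - tr(b a b^2 a) = x*y^2*z - x^2*y - y*z^2 + y
and tr(b a b a b a) = tr(a b)*tr(a b a b) - tr(a^-1 b^-1)   [split at repeated a] = z^3 - 3*z
tr(b a^-1 b a b a) = tr(b a b a b)*tr(a) - tr(b a b a b a) = x*y*z^2 - x^2*z - z^3 - x*y + 3*z
next, tr(b a^-1 b a^-1 b a) = tr(b a^-1 b a b)*tr(a) - tr(b a^-1 b a b a) = x^2*y^2*z - x^3*y - 2*x*y*z^2 + x^2*z + z^3 + 2*x*y - 3*z
tr(b^2) = tr(b)*tr(b) - tr(1) = y^2 - 2
next, tr(b^3) = tr(b)*tr(b^2) - tr(b) = y^3 - 3*y
tr(b^2 a^2 b) = tr(a)*tr(b^3 a) - tr(b^3) = x*y^2*z - x^2*y - y^3 - x*z + 3*y
tr(a^2 b a b) = tr(a)*tr(b a b a) - tr(b a b) = x*z^2 - y*z - x
tr(a^2 b a) = tr(a)*tr(a b a) - tr(a b) = x^2*z - x*y - z
tr(b^2 a^2 b a) = tr(b)*tr(a^2 b a b) - tr(a^2 b a) = x*y*z^2 - x^2*z - y^2*z + z
tr(b a^2 b a^-1 b) = tr(b^2 a^2 b)*tr(a) - tr(b^2 a^2 b a) = x^2*y^2*z - x^3*y - x*y^3 - x*y*z^2 + y^2*z + 3*x*y - z
tr(b a b a^2 b) = tr(b)*tr(a b a^2 b) - tr(a b a^2) = x*y*z^2 - x^2*z - y^2*z + z
tr(b a b a^2 b a) = tr(a)*tr(b a b a b a) - tr(b a b a b) = x*z^3 - y*z^2 - 2*x*z + y
tr(b a^2 b a^-1 b a) = tr(b a b a^2 b)*tr(a) - tr(b a b a^2 b a) = x^2*y*z^2 - x^3*z - x*y^2*z - x*z^3 + y*z^2 + 3*x*z - y
tr(b a^-1 b a^-1 b a^2) = tr(b a^2 b a^-1 b)*tr(a) - tr(b a^2 b a^-1 b a) = x^3*y^2*z - x^4*y - x^2*y^3 - 2*x^2*y*z^2 + x^3*z + 2*x*y^2*z + x*z^3 + 3*x^2*y - y*z^2 - 4*x*z + y
tr(b a b^3) = tr(b)*tr(b a b^2) - tr(b a b)   [square of b] = y^3*z - x*y^2 - 2*y*z + x
next, tr(b a b^3 a) = tr(b)*tr(b a b a b) - tr(b a b a)   [square of b] = y^2*z^2 - x*y*z - y^2 - z^2 + 2
and tr(b a^-1 b a b^2) = tr(b a b^3)*tr(a) - tr(b a b^3 a)   [inverse elimination on a] = x*y^3*z - x^2*y^2 - y^2*z^2 - x*y*z + x^2 + y^2 + z^2 - 2
next, tr(a b^2 a) = tr(a)*tr(b^2 a) - tr(b^2)   [square of a] = x*y*z - x^2 - y^2 + 2
tr(b a b^2 a b) = tr(b)*tr(a b^2 a b) - tr(a b^2 a)   [square of b] = y^2*z^2 - 2*x*y*z + x^2 - 2
next, tr(b a b^2 a b a) = tr(b)*tr(a b a b a b) - tr(a b a b a)   [square of b] = y*z^3 - x*z^2 - 2*y*z + x
tr(b a^-1 b a b^2 a) = tr(b a b^2 a b)*tr(a) - tr(b a b^2 a b a)   [inverse elimination on a] = x*y^2*z^2 - 2*x^2*y*z - y*z^3 + x^3 + x*z^2 + 2*y*z - 3*x
tr(b a^-1 b a^-1 b a b) = tr(b a^-1 b a b^2)*tr(a) - tr(b a^-1 b a b^2 a)   [inverse elimination on a] = x^2*y^3*z - x^3*y^2 - 2*x*y^2*z^2 + x^2*y*z + y*z^3 + x*y^2 - 2*y*z + x
assemble the triple (tr(r) - 2; tr(r a) - x; tr(r b) - y)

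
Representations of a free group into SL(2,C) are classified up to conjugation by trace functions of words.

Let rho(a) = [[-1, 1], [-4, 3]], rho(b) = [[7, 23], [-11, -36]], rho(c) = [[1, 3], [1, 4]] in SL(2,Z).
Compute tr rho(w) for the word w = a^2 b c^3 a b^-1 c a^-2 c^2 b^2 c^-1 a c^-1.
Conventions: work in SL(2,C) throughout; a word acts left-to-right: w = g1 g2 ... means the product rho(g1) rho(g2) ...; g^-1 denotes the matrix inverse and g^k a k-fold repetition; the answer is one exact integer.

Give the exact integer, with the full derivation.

-3009256772582

rho(a) = [[-1, 1], [-4, 3]]
... * rho(a) = [[-1, 1], [-4, 3]]  ->  [[-3, 2], [-8, 5]]
... * rho(b) = [[7, 23], [-11, -36]]  ->  [[-43, -141], [-111, -364]]
... * rho(c) = [[1, 3], [1, 4]]  ->  [[-184, -693], [-475, -1789]]
... * rho(c) = [[1, 3], [1, 4]]  ->  [[-877, -3324], [-2264, -8581]]
... * rho(c) = [[1, 3], [1, 4]]  ->  [[-4201, -15927], [-10845, -41116]]
... * rho(a) = [[-1, 1], [-4, 3]]  ->  [[67909, -51982], [175309, -134193]]
... * rho(b^-1) = [[-36, -23], [11, 7]]  ->  [[-3016526, -1925781], [-7787247, -4971458]]
... * rho(c) = [[1, 3], [1, 4]]  ->  [[-4942307, -16752702], [-12758705, -43247573]]
... * rho(a^-1) = [[3, -1], [4, -1]]  ->  [[-81837729, 21695009], [-211266407, 56006278]]
... * rho(a^-1) = [[3, -1], [4, -1]]  ->  [[-158733151, 60142720], [-409774109, 155260129]]
... * rho(c) = [[1, 3], [1, 4]]  ->  [[-98590431, -235628573], [-254513980, -608281811]]
... * rho(c) = [[1, 3], [1, 4]]  ->  [[-334219004, -1238285585], [-862795791, -3196669184]]
... * rho(b) = [[7, 23], [-11, -36]]  ->  [[11281608407, 36891243968], [29123790487, 95235787431]]
... * rho(b) = [[7, 23], [-11, -36]]  ->  [[-326832424799, -1068607789487], [-843727128332, -2758641166315]]
... * rho(c^-1) = [[4, -3], [-1, 1]]  ->  [[-238721909709, -88110515090], [-616267347013, -227459781319]]
... * rho(a) = [[-1, 1], [-4, 3]]  ->  [[591163970069, -503053454979], [1526106472289, -1298646690970]]
... * rho(c^-1) = [[4, -3], [-1, 1]]  ->  [[2867709335255, -2276545365186], [7403072580126, -5876966107837]]
tr = 2867709335255 + -5876966107837 = -3009256772582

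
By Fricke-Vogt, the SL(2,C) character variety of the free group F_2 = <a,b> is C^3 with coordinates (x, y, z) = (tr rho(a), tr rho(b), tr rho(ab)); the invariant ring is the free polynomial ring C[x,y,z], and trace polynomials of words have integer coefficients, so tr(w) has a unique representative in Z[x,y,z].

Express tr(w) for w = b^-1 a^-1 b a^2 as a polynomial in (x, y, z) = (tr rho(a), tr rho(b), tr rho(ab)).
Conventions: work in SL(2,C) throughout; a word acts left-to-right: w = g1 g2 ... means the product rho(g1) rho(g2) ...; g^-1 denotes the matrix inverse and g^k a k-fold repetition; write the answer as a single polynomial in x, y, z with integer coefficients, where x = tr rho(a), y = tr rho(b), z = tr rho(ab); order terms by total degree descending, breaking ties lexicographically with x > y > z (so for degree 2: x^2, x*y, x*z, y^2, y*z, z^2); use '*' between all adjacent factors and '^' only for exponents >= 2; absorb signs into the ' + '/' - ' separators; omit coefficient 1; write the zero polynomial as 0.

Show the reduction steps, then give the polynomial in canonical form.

apply: tr(a^2) = tr(a) * tr(a) - tr(1)  (reduce the a square) = x^2 - 2
use: tr(b a^2) = tr(a) * tr(b a) - tr(b)  (reduce the a square) = x*z - y
apply: tr(a b a^2) = tr(a) * tr(b a^2) - tr(b a)  (reduce the a square) = x^2*z - x*y - z
apply: tr(b a b a) = tr(b a) * tr(b a) - tr(1)  (split on b) = z^2 - 2
tr(b a b) = tr(b) * tr(a b) - tr(a)  (reduce the b square) = y*z - x
apply: tr(a b a^2 b) = tr(a) * tr(b a b a) - tr(b a b)  (reduce the a square) = x*z^2 - y*z - x
tr(b a^2 b^-1 a) = tr(a b a^2) * tr(b) - tr(a b a^2 b)  (eliminate b^-1) = x^2*y*z - x*y^2 - x*z^2 + x
tr(b^-1 a^-1 b a^2) = tr(b a^2 b^-1) * tr(a) - tr(b a^2 b^-1 a)  (eliminate a^-1) = -x^2*y*z + x^3 + x*y^2 + x*z^2 - 3*x

-x^2*y*z + x^3 + x*y^2 + x*z^2 - 3*x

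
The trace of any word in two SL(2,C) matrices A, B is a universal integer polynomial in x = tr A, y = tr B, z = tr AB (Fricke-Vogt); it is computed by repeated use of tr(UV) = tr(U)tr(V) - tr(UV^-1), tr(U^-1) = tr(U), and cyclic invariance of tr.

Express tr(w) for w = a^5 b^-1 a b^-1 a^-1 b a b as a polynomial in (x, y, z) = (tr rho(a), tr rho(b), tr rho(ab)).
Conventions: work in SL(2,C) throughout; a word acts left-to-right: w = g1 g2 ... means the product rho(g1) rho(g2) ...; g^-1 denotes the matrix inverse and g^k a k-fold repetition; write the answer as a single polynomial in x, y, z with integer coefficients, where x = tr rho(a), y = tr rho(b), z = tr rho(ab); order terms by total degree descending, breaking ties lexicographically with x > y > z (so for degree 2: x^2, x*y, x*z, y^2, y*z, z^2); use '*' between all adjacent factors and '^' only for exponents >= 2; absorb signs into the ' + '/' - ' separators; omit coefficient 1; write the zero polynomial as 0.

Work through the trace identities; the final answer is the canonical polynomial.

trace(b a^2) = trace(a) * trace(b a) - trace(b)   [square of a] = x*z - y
trace(a^2 b a) = trace(a) * trace(b a^2) - trace(b a)   [square of a] = x^2*z - x*y - z
reduce: trace(a b a^3) = trace(a) * trace(a^2 b a) - trace(a^2 b)   [square of a] = x^3*z - x^2*y - 2*x*z + y
trace(a^3 b a^2) = trace(a) * trace(a b a^3) - trace(a b a^2)   [square of a] = x^4*z - x^3*y - 3*x^2*z + 2*x*y + z
trace(a b a^5) = trace(a) * trace(a^3 b a^2) - trace(a^3 b a)   [square of a] = x^5*z - x^4*y - 4*x^3*z + 3*x^2*y + 3*x*z - y
so trace(b a b a) = trace(a b) * trace(a b) - trace(1)   [split at a repeated a] = z^2 - 2
reduce: trace(b a b) = trace(b) * trace(a b) - trace(a)   [square of b] = y*z - x
so trace(b a b a^2) = trace(a) * trace(b a b a) - trace(b a b)   [square of a] = x*z^2 - y*z - x
trace(a b a b a^2) = trace(a) * trace(b a b a^2) - trace(b a b a)   [square of a] = x^2*z^2 - x*y*z - x^2 - z^2 + 2
so trace(a^3 b a b a) = trace(a) * trace(a b a b a^2) - trace(a b a b a)   [square of a] = x^3*z^2 - x^2*y*z - x^3 - 2*x*z^2 + y*z + 3*x
trace(a^3 b a b a^2) = trace(a) * trace(a^3 b a b a) - trace(a^3 b a b)   [square of a] = x^4*z^2 - x^3*y*z - x^4 - 3*x^2*z^2 + 2*x*y*z + 4*x^2 + z^2 - 2
trace(a b a^6 b) = trace(a) * trace(a^3 b a b a^2) - trace(a^3 b a b a)   [square of a] = x^5*z^2 - x^4*y*z - x^5 - 4*x^3*z^2 + 3*x^2*y*z + 5*x^3 + 3*x*z^2 - y*z - 5*x
so trace(a b a^6) = trace(a) * trace(a^2 b a^4) - trace(a^2 b a^3)   [square of a] = x^6*z - x^5*y - 5*x^4*z + 4*x^3*y + 6*x^2*z - 3*x*y - z
trace(b a b a^6 b) = trace(b) * trace(a b a^6 b) - trace(a b a^6)   [square of b] = x^5*y*z^2 - x^6*z - x^4*y^2*z - 4*x^3*y*z^2 + 5*x^4*z + 3*x^2*y^2*z + x^3*y + 3*x*y*z^2 - 6*x^2*z - y^2*z - 2*x*y + z
trace(b a b a b a) = trace(b a b a) * trace(b a) - trace(a b)   [split at a repeated b] = z^3 - 3*z
trace(b a b a b) = trace(b) * trace(a b a b) - trace(a b a)   [square of b] = y*z^2 - x*z - y
trace(b a b a b a^2) = trace(a) * trace(b a b a b a) - trace(b a b a b)   [square of a] = x*z^3 - y*z^2 - 2*x*z + y
trace(b a b a b a^3) = trace(a) * trace(b a b a b a^2) - trace(b a b a b a)   [square of a] = x^2*z^3 - x*y*z^2 - 2*x^2*z - z^3 + x*y + 3*z
trace(a b a b a b a^3) = trace(a) * trace(b a b a b a^3) - trace(b a b a b a^2)   [square of a] = x^3*z^3 - x^2*y*z^2 - 2*x^3*z - 2*x*z^3 + x^2*y + y*z^2 + 5*x*z - y
so trace(a b a b a b a^4) = trace(a) * trace(a b a b a b a^3) - trace(a b a b a b a^2)   [square of a] = x^4*z^3 - x^3*y*z^2 - 2*x^4*z - 3*x^2*z^3 + x^3*y + 2*x*y*z^2 + 7*x^2*z + z^3 - 2*x*y - 3*z
so trace(b a b a^6 b a) = trace(a) * trace(a b a b a b a^4) - trace(a b a b a b a^3)   [square of a] = x^5*z^3 - x^4*y*z^2 - 2*x^5*z - 4*x^3*z^3 + x^4*y + 3*x^2*y*z^2 + 9*x^3*z + 3*x*z^3 - 3*x^2*y - y*z^2 - 8*x*z + y
so trace(a b a^-1 b a b a^5) = trace(b a b a^6 b) * trace(a) - trace(b a b a^6 b a)   [inverse elimination on a] = x^6*y*z^2 - x^7*z - x^5*y^2*z - x^5*z^3 - 3*x^4*y*z^2 + 7*x^5*z + 3*x^3*y^2*z + 4*x^3*z^3 - 15*x^3*z - x*y^2*z - 3*x*z^3 + x^2*y + y*z^2 + 9*x*z - y
so trace(b^2) = trace(b) * trace(b) - trace(1)   [square of b] = y^2 - 2
reduce: trace(b a^2 b) = trace(a) * trace(b^2 a) - trace(b^2)   [square of a] = x*y*z - x^2 - y^2 + 2
trace(a b a^2 b a) = trace(a) * trace(b a^2 b a) - trace(b a^2 b)   [square of a] = x^2*z^2 - 2*x*y*z + y^2 - 2
trace(b a b^2 a b a^2) = trace(b) * trace(a b a^2 b a b) - trace(a b a^2 b a)   [square of b] = x*y*z^3 - x^2*z^2 - y^2*z^2 + 2
trace(b a b^2 a b a) = trace(b) * trace(a b a b a b) - trace(a b a b a)   [square of b] = y*z^3 - x*z^2 - 2*y*z + x
reduce: trace(b a b^2 a b a^3) = trace(a) * trace(b a b^2 a b a^2) - trace(b a b^2 a b a)   [square of a] = x^2*y*z^3 - x^3*z^2 - x*y^2*z^2 - y*z^3 + x*z^2 + 2*y*z + x
so trace(a^3 b a b^2 a b a) = trace(a) * trace(b a b^2 a b a^3) - trace(b a b^2 a b a^2)   [square of a] = x^3*y*z^3 - x^4*z^2 - x^2*y^2*z^2 - 2*x*y*z^3 + 2*x^2*z^2 + y^2*z^2 + 2*x*y*z + x^2 - 2
trace(b a b a^5 b a b) = trace(a) * trace(a^3 b a b^2 a b a) - trace(a^3 b a b^2 a b)   [square of a] = x^4*y*z^3 - x^5*z^2 - x^3*y^2*z^2 - 3*x^2*y*z^3 + 3*x^3*z^2 + 2*x*y^2*z^2 + 2*x^2*y*z + y*z^3 + x^3 - x*z^2 - 2*y*z - 3*x
reduce: trace(b a b a b a b a) = trace(b a b a) * trace(b a b a) - trace(1)   [split at a repeated b] = z^4 - 4*z^2 + 2
trace(b a b a b a b a^2) = trace(a) * trace(b a b a b a b a) - trace(b a b a b a b)   [square of a] = x*z^4 - y*z^3 - 3*x*z^2 + 2*y*z + x
so trace(b a b a b a b a^3) = trace(a) * trace(b a b a b a b a^2) - trace(b a b a b a b a)   [square of a] = x^2*z^4 - x*y*z^3 - 3*x^2*z^2 - z^4 + 2*x*y*z + x^2 + 4*z^2 - 2
reduce: trace(a^3 b a b a b a b a) = trace(a) * trace(b a b a b a b a^3) - trace(b a b a b a b a^2)   [square of a] = x^3*z^4 - x^2*y*z^3 - 3*x^3*z^2 - 2*x*z^4 + 2*x^2*y*z + y*z^3 + x^3 + 7*x*z^2 - 2*y*z - 3*x
so trace(b a b a^5 b a b a) = trace(a) * trace(a^3 b a b a b a b a) - trace(a^3 b a b a b a b)   [square of a] = x^4*z^4 - x^3*y*z^3 - 3*x^4*z^2 - 3*x^2*z^4 + 2*x^3*y*z + 2*x*y*z^3 + x^4 + 10*x^2*z^2 + z^4 - 4*x*y*z - 4*x^2 - 4*z^2 + 2
reduce: trace(a b a^-1 b a b a^5 b) = trace(b a b a^5 b a b) * trace(a) - trace(b a b a^5 b a b a)   [inverse elimination on a] = x^5*y*z^3 - x^6*z^2 - x^4*y^2*z^2 - x^4*z^4 - 2*x^3*y*z^3 + 6*x^4*z^2 + 2*x^2*y^2*z^2 + 3*x^2*z^4 - x*y*z^3 - 11*x^2*z^2 - z^4 + 2*x*y*z + x^2 + 4*z^2 - 2
trace(a^-1 b a b a^5 b^-1 a b) = trace(a b a^-1 b a b a^5) * trace(b) - trace(a b a^-1 b a b a^5 b)   [inverse elimination on b] = x^6*y^2*z^2 - x^7*y*z - x^5*y^3*z - 2*x^5*y*z^3 + x^6*z^2 - 2*x^4*y^2*z^2 + x^4*z^4 + 7*x^5*y*z + 3*x^3*y^3*z + 6*x^3*y*z^3 - 6*x^4*z^2 - 2*x^2*y^2*z^2 - 3*x^2*z^4 - 15*x^3*y*z - x*y^3*z - 2*x*y*z^3 + x^2*y^2 + 11*x^2*z^2 + y^2*z^2 + z^4 + 7*x*y*z - x^2 - y^2 - 4*z^2 + 2
so trace(a^5 b^-1 a b^-1 a^-1 b a b) = trace(a^-1 b a b a^5 b^-1 a) * trace(b) - trace(a^-1 b a b a^5 b^-1 a b)   [inverse elimination on b] = -x^6*y^2*z^2 + x^7*y*z + x^5*y^3*z + 2*x^5*y*z^3 - x^6*z^2 + 2*x^4*y^2*z^2 - x^4*z^4 - 6*x^5*y*z - 3*x^3*y^3*z - 6*x^3*y*z^3 - x^4*y^2 + 6*x^4*z^2 + 2*x^2*y^2*z^2 + 3*x^2*z^4 + 11*x^3*y*z + x*y^3*z + 2*x*y*z^3 + 2*x^2*y^2 - 11*x^2*z^2 - y^2*z^2 - z^4 - 4*x*y*z + x^2 + 4*z^2 - 2

-x^6*y^2*z^2 + x^7*y*z + x^5*y^3*z + 2*x^5*y*z^3 - x^6*z^2 + 2*x^4*y^2*z^2 - x^4*z^4 - 6*x^5*y*z - 3*x^3*y^3*z - 6*x^3*y*z^3 - x^4*y^2 + 6*x^4*z^2 + 2*x^2*y^2*z^2 + 3*x^2*z^4 + 11*x^3*y*z + x*y^3*z + 2*x*y*z^3 + 2*x^2*y^2 - 11*x^2*z^2 - y^2*z^2 - z^4 - 4*x*y*z + x^2 + 4*z^2 - 2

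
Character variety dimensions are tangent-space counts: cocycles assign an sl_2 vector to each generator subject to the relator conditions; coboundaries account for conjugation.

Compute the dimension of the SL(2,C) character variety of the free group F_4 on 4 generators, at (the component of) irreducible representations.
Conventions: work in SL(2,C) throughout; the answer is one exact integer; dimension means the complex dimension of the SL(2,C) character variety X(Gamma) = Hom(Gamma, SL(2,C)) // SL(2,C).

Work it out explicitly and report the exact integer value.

The free group F_4: 4 generators, no relators.
So Z^1 = (sl_2)^4 in full: dim Z^1 = 12.
Irreducibility makes the coboundary map sl_2 -> Z^1 injective (trivial centralizer), so dim B^1 = 3.
Therefore dim X = 12 - 3 = 9.

9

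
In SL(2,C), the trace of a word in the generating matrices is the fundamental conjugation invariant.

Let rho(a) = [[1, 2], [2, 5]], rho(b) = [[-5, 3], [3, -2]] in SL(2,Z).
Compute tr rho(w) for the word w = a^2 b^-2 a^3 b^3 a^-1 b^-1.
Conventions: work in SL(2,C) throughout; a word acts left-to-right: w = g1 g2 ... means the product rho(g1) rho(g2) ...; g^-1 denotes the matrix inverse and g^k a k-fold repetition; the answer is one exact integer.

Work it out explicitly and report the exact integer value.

-93983470

rho(a) = [[1, 2], [2, 5]]
... * rho(a) = [[1, 2], [2, 5]]  ->  [[5, 12], [12, 29]]
... * rho(b^-1) = [[-2, -3], [-3, -5]]  ->  [[-46, -75], [-111, -181]]
... * rho(b^-1) = [[-2, -3], [-3, -5]]  ->  [[317, 513], [765, 1238]]
... * rho(a) = [[1, 2], [2, 5]]  ->  [[1343, 3199], [3241, 7720]]
... * rho(a) = [[1, 2], [2, 5]]  ->  [[7741, 18681], [18681, 45082]]
... * rho(a) = [[1, 2], [2, 5]]  ->  [[45103, 108887], [108845, 262772]]
... * rho(b) = [[-5, 3], [3, -2]]  ->  [[101146, -82465], [244091, -199009]]
... * rho(b) = [[-5, 3], [3, -2]]  ->  [[-753125, 468368], [-1817482, 1130291]]
... * rho(b) = [[-5, 3], [3, -2]]  ->  [[5170729, -3196111], [12478283, -7713028]]
... * rho(a^-1) = [[5, -2], [-2, 1]]  ->  [[32245867, -13537569], [77817471, -32669594]]
... * rho(b^-1) = [[-2, -3], [-3, -5]]  ->  [[-23879027, -29049756], [-57626160, -70104443]]
tr = -23879027 + -70104443 = -93983470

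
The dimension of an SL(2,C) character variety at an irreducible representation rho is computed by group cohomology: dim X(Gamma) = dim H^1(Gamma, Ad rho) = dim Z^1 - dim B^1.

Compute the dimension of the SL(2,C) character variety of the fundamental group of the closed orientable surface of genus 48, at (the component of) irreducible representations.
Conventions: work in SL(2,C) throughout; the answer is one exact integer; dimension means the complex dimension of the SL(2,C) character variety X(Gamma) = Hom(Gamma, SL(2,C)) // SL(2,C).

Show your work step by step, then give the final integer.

Gamma = pi_1(Sigma_48) = < a_1, b_1, ..., a_48, b_48 | prod [a_i, b_i] > has 2g = 96 generators and 1 relator.
Before the relator condition, cocycle space has dim 3*96 = 288.
At an irreducible rho, H^2 = coker(d_2) vanishes (Poincare duality: H^2 is dual to H^0 = invariants = 0), so d_2 is surjective onto sl_2 and dim Z^1 = 288 - 3 = 285.
dim B^1 = 3 (coboundaries, injective at irreducible rho).
Hence dim X = 285 - 3 = 282.

282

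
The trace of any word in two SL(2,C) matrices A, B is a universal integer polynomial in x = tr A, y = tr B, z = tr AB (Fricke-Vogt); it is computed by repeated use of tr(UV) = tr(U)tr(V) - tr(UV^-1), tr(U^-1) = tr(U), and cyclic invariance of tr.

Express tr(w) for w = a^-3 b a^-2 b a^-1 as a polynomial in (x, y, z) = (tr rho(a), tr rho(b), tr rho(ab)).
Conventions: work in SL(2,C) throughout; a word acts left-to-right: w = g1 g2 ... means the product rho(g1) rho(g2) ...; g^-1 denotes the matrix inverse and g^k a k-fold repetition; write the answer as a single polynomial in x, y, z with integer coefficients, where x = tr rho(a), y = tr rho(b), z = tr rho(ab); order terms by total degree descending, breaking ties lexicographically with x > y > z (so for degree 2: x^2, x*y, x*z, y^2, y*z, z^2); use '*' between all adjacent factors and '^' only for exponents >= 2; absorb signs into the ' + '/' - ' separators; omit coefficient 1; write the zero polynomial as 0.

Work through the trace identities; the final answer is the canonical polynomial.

tr(b^2) = tr(b) tr(b) - tr(1) = y^2 - 2
tr(b^2 a) = tr(b) tr(a b) - tr(a) = y*z - x
tr(b a^-1 b) = tr(b^2) tr(a) - tr(b^2 a) = x*y^2 - y*z - x
tr(b a b a) = tr(b a) tr(b a) - tr(1)   [split at repeated b] = z^2 - 2
tr(b a^-1 b a) = tr(b a b) tr(a) - tr(b a b a) = x*y*z - x^2 - z^2 + 2
tr(a^-1 b a^-1 b) = tr(b a^-1 b) tr(a) - tr(b a^-1 b a) = x^2*y^2 - 2*x*y*z + z^2 - 2
tr(b a^-2 b a^-1) = tr(a^-1 b a^-1 b) tr(a) - tr(a^-1 b a^-1 b a) = x^3*y^2 - 2*x^2*y*z - x*y^2 + x*z^2 + y*z - x
tr(b a^-2 b) = tr(b^2 a^-1) tr(a) - tr(b^2) = x^2*y^2 - x*y*z - x^2 - y^2 + 2
tr(a^-2 b a^-2 b) = tr(b a^-2 b a^-1) tr(a) - tr(b a^-2 b) = x^4*y^2 - 2*x^3*y*z - 2*x^2*y^2 + x^2*z^2 + 2*x*y*z + y^2 - 2
tr(a^-1 b a^-2 b a^-2) = tr(a^-2 b a^-2 b) tr(a) - tr(a^-2 b a^-2 b a) = x^5*y^2 - 2*x^4*y*z - 3*x^3*y^2 + x^3*z^2 + 4*x^2*y*z + 2*x*y^2 - x*z^2 - y*z - x
tr(a^-3 b a^-2 b a^-1) = tr(a^-1 b a^-2 b a^-2) tr(a) - tr(a^-1 b a^-2 b a^-1) = x^6*y^2 - 2*x^5*y*z - 4*x^4*y^2 + x^4*z^2 + 6*x^3*y*z + 4*x^2*y^2 - 2*x^2*z^2 - 3*x*y*z - x^2 - y^2 + 2

x^6*y^2 - 2*x^5*y*z - 4*x^4*y^2 + x^4*z^2 + 6*x^3*y*z + 4*x^2*y^2 - 2*x^2*z^2 - 3*x*y*z - x^2 - y^2 + 2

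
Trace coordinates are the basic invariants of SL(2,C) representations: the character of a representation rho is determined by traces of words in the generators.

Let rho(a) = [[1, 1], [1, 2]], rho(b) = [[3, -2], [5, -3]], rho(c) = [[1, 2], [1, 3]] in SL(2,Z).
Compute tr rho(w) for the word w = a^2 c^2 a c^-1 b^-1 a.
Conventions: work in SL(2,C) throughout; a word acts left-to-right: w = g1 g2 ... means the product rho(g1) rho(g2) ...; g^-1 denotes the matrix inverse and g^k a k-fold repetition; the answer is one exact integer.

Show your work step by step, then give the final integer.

59

rho(a) = [[1, 1], [1, 2]]
... * rho(a) = [[1, 1], [1, 2]]  ->  [[2, 3], [3, 5]]
... * rho(c) = [[1, 2], [1, 3]]  ->  [[5, 13], [8, 21]]
... * rho(c) = [[1, 2], [1, 3]]  ->  [[18, 49], [29, 79]]
... * rho(a) = [[1, 1], [1, 2]]  ->  [[67, 116], [108, 187]]
... * rho(c^-1) = [[3, -2], [-1, 1]]  ->  [[85, -18], [137, -29]]
... * rho(b^-1) = [[-3, 2], [-5, 3]]  ->  [[-165, 116], [-266, 187]]
... * rho(a) = [[1, 1], [1, 2]]  ->  [[-49, 67], [-79, 108]]
tr = -49 + 108 = 59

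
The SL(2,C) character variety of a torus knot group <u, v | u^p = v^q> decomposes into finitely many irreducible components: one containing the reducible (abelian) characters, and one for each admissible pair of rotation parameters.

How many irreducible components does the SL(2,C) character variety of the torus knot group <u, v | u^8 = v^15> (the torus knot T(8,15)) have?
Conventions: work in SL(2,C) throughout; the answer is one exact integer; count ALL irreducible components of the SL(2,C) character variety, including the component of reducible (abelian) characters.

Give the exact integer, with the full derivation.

Gamma = < u, v | u^8 = v^15 > (torus knot T(8,15)); the central element u^8 = v^15 acts as +I or -I in any irreducible SL(2,C) representation.
On an irreducible component, tr(u) is locked at 2*cos(pi*alpha/8) for some alpha in 1..7, and tr(v) at 2*cos(pi*beta/15) for some beta in 1..14.
u^8 = (-1)^alpha I and v^15 = (-1)^beta I must agree, so alpha and beta have equal parity.
Counting: 4 odd alphas x 7 odd betas + 3 even alphas x 7 even betas = 28 + 21 = 49.
Total: 49 irreducible-character components + 1 reducible (abelian) component = 50.

50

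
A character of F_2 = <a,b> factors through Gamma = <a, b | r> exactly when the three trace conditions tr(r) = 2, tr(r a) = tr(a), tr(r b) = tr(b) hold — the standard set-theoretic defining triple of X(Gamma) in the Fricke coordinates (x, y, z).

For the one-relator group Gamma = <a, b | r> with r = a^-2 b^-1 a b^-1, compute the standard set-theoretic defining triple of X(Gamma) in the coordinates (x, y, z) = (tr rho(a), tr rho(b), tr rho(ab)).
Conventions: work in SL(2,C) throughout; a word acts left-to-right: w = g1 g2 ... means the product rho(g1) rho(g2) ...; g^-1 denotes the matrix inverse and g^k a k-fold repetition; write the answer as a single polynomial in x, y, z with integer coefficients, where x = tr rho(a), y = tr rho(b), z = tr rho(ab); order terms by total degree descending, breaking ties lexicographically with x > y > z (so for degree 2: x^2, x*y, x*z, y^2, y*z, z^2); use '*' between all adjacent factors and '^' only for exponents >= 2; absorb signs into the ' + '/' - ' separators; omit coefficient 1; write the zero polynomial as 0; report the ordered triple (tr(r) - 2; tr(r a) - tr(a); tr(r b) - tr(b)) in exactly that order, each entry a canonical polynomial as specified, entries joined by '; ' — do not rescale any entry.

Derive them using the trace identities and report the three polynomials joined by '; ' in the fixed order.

x^2*y*z - x^3 - x*y^2 - x*z^2 + y*z + 3*x - 2; x*y*z - x^2 - z^2 - x + 2; -y + z

trace(b^-1) = trace(b) = y
and trace(a b a) = trace(a) trace(b a) - trace(b) = x*z - y
next, trace(a b a b) = trace(a b) trace(a b) - trace(1) = z^2 - 2
trace(b a b^-1 a) = trace(a b a) trace(b) - trace(a b a b) = x*y*z - y^2 - z^2 + 2
trace(a b^-1 a^-1 b) = trace(b a b^-1) trace(a) - trace(b a b^-1 a) = -x*y*z + x^2 + y^2 + z^2 - 2
and trace(b^-1 a b^-1 a^-1) = trace(a b^-1 a^-1) trace(b) - trace(a b^-1 a^-1 b) = x*y*z - x^2 - z^2 + 2
trace(b^-1 a) = trace(a) trace(b) - trace(a b) = x*y - z
trace(b^-1 a b^-1) = trace(b^-1 a) trace(b) - trace(b^-1 a b) = x*y^2 - y*z - x
trace(a^-2 b^-1 a b^-1) = trace(b^-1 a b^-1 a^-1) trace(a) - trace(b^-1 a b^-1) = x^2*y*z - x^3 - x*y^2 - x*z^2 + y*z + 3*x
assemble the triple (trace(r) - 2; trace(r a) - x; trace(r b) - y)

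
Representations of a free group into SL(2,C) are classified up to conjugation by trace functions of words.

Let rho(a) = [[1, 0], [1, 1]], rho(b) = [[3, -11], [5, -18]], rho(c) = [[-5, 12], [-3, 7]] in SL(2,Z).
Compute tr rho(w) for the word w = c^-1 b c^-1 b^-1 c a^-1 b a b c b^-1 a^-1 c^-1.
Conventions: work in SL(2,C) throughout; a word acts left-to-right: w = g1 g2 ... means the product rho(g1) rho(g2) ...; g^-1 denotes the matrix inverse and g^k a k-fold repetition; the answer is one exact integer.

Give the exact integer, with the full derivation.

-21319618

rho(c^-1) = [[7, -12], [3, -5]]
... * rho(b) = [[3, -11], [5, -18]]  ->  [[-39, 139], [-16, 57]]
... * rho(c^-1) = [[7, -12], [3, -5]]  ->  [[144, -227], [59, -93]]
... * rho(b^-1) = [[-18, 11], [-5, 3]]  ->  [[-1457, 903], [-597, 370]]
... * rho(c) = [[-5, 12], [-3, 7]]  ->  [[4576, -11163], [1875, -4574]]
... * rho(a^-1) = [[1, 0], [-1, 1]]  ->  [[15739, -11163], [6449, -4574]]
... * rho(b) = [[3, -11], [5, -18]]  ->  [[-8598, 27805], [-3523, 11393]]
... * rho(a) = [[1, 0], [1, 1]]  ->  [[19207, 27805], [7870, 11393]]
... * rho(b) = [[3, -11], [5, -18]]  ->  [[196646, -711767], [80575, -291644]]
... * rho(c) = [[-5, 12], [-3, 7]]  ->  [[1152071, -2622617], [472057, -1074608]]
... * rho(b^-1) = [[-18, 11], [-5, 3]]  ->  [[-7624193, 4804930], [-3123986, 1968803]]
... * rho(a^-1) = [[1, 0], [-1, 1]]  ->  [[-12429123, 4804930], [-5092789, 1968803]]
... * rho(c^-1) = [[7, -12], [3, -5]]  ->  [[-72589071, 125124826], [-29743114, 51269453]]
tr = -72589071 + 51269453 = -21319618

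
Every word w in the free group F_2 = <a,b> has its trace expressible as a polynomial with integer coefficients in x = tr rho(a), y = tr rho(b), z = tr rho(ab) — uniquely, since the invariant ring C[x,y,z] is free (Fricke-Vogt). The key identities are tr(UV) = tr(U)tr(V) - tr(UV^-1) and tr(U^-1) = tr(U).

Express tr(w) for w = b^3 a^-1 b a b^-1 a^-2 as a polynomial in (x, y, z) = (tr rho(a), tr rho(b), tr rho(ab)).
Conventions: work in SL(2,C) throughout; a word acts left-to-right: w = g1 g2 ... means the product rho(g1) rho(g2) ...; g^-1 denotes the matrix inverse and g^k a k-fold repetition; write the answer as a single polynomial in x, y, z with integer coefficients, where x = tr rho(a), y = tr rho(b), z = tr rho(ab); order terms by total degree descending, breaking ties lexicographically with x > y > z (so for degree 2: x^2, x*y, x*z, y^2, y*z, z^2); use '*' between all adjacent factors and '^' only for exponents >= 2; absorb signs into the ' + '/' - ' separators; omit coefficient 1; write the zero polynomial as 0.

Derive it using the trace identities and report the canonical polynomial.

-x^3*y^4*z + x^4*y^3 + x^2*y^5 + 2*x^2*y^3*z^2 + x^3*y^2*z - x*y^4*z - x*y^2*z^3 - 2*x^4*y - 5*x^2*y^3 - 3*x^2*y*z^2 + x^3*z + 3*x*y^2*z + x*z^3 + 7*x^2*y + y*z^2 - 3*x*z - y

reduce: tr(b a b) = tr(b) tr(a b) - tr(a)   [square of b] = y*z - x
reduce: tr(b a b^2) = tr(b) tr(b a b) - tr(b a)   [square of b] = y^2*z - x*y - z
reduce: tr(a b a b) = tr(b a) tr(b a) - tr(1)   [split at a repeated b] = z^2 - 2
so tr(a b a) = tr(a) tr(b a) - tr(b)   [square of a] = x*z - y
reduce: tr(b a b^2 a) = tr(b) tr(a b a b) - tr(a b a)   [square of b] = y*z^2 - x*z - y
tr(b^2 a^-1 b a) = tr(b a b^2) tr(a) - tr(b a b^2 a)   [inverse elimination on a] = x*y^2*z - x^2*y - y*z^2 + y
reduce: tr(b^4 a) = tr(b) tr(a b^3) - tr(a b^2)   [square of b] = y^3*z - x*y^2 - 2*y*z + x
tr(b^2) = tr(b) tr(b) - tr(1)   [square of b] = y^2 - 2
so tr(b^3) = tr(b) tr(b^2) - tr(b)   [square of b] = y^3 - 3*y
tr(b^4) = tr(b) tr(b^3) - tr(b^2)   [square of b] = y^4 - 4*y^2 + 2
so tr(a b^4 a) = tr(a) tr(b^4 a) - tr(b^4)   [square of a] = x*y^3*z - x^2*y^2 - y^4 - 2*x*y*z + x^2 + 4*y^2 - 2
reduce: tr(b a b a b^2) = tr(b) tr(b a b a b) - tr(b a b a)   [square of b] = y^2*z^2 - x*y*z - y^2 - z^2 + 2
reduce: tr(a b^4 a b) = tr(b) tr(b a b a b^2) - tr(b a b a b)   [square of b] = y^3*z^2 - x*y^2*z - y^3 - 2*y*z^2 + x*z + 3*y
tr(b a b^-1 a b^3) = tr(a b^4 a) tr(b) - tr(a b^4 a b)   [inverse elimination on b] = x*y^4*z - x^2*y^3 - y^5 - y^3*z^2 - x*y^2*z + x^2*y + 5*y^3 + 2*y*z^2 - x*z - 5*y
so tr(a b a^2 b) = tr(a) tr(b a b a) - tr(b a b)   [square of a] = x*z^2 - y*z - x
tr(a b a^2) = tr(a) tr(a b a) - tr(a b)   [square of a] = x^2*z - x*y - z
reduce: tr(a b a^2 b^2) = tr(b) tr(a b a^2 b) - tr(a b a^2)   [square of b] = x*y*z^2 - x^2*z - y^2*z + z
so tr(a b^3 a b a) = tr(b) tr(a b a^2 b^2) - tr(a b a^2 b)   [square of b] = x*y^2*z^2 - x^2*y*z - y^3*z - x*z^2 + 2*y*z + x
so tr(a b a b a b) = tr(a b) tr(a b a b) - tr(a^-1 b^-1)   [split at a repeated a] = z^3 - 3*z
tr(a b a b a b^2) = tr(b) tr(a b a b a b) - tr(a b a b a)   [square of b] = y*z^3 - x*z^2 - 2*y*z + x
tr(a b^3 a b a b) = tr(b) tr(a b a b a b^2) - tr(a b a b a b)   [square of b] = y^2*z^3 - x*y*z^2 - 2*y^2*z - z^3 + x*y + 3*z
tr(b a b^-1 a b^3 a) = tr(a b^3 a b a) tr(b) - tr(a b^3 a b a b)   [inverse elimination on b] = x*y^3*z^2 - x^2*y^2*z - y^4*z - y^2*z^3 + 4*y^2*z + z^3 - 3*z
so tr(b^3 a^-1 b a b^-1 a) = tr(b a b^-1 a b^3) tr(a) - tr(b a b^-1 a b^3 a)   [inverse elimination on a] = x^2*y^4*z - x^3*y^3 - x*y^5 - 2*x*y^3*z^2 + y^4*z + y^2*z^3 + x^3*y + 5*x*y^3 + 2*x*y*z^2 - x^2*z - 4*y^2*z - z^3 - 5*x*y + 3*z
tr(a^-1 b^3 a^-1 b a b^-1) = tr(b^3 a^-1 b a b^-1) tr(a) - tr(b^3 a^-1 b a b^-1 a)   [inverse elimination on a] = -x^2*y^4*z + x^3*y^3 + x*y^5 + 2*x*y^3*z^2 + x^2*y^2*z - y^4*z - y^2*z^3 - 2*x^3*y - 5*x*y^3 - 3*x*y*z^2 + x^2*z + 4*y^2*z + z^3 + 6*x*y - 3*z
tr(b^3 a^-1 b a b^-1 a^-2) = tr(a^-1 b^3 a^-1 b a b^-1) tr(a) - tr(a^-1 b^3 a^-1 b a b^-1 a)   [inverse elimination on a] = -x^3*y^4*z + x^4*y^3 + x^2*y^5 + 2*x^2*y^3*z^2 + x^3*y^2*z - x*y^4*z - x*y^2*z^3 - 2*x^4*y - 5*x^2*y^3 - 3*x^2*y*z^2 + x^3*z + 3*x*y^2*z + x*z^3 + 7*x^2*y + y*z^2 - 3*x*z - y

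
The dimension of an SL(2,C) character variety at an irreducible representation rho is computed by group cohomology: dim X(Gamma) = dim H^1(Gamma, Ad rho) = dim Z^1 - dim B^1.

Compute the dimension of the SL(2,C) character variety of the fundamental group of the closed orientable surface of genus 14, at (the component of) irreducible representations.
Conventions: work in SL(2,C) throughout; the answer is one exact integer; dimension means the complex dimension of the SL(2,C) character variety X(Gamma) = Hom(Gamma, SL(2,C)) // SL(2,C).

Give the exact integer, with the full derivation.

78

The genus-14 surface group: 2g = 28 generators, one relator prod [a_i, b_i].
A cocycle assigns one sl_2 vector per generator subject to the relator condition d_2(z) = 0: dim of the unconstrained space is 3*2g = 84.
d_2 is surjective at irreducible rho (its cokernel H^2 is dual to H^0 = 0), so dim Z^1 = 84 - 3 = 81.
dim B^1 = 3 (coboundaries, injective at irreducible rho).
Hence dim X = 81 - 3 = 78.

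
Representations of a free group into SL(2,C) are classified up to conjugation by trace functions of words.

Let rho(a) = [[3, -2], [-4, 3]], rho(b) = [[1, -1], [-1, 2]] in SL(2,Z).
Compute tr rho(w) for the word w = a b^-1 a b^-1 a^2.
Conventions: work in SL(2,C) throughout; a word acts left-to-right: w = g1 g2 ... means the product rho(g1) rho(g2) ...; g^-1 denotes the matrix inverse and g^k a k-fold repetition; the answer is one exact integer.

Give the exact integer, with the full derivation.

227

rho(a) = [[3, -2], [-4, 3]]
... * rho(b^-1) = [[2, 1], [1, 1]]  ->  [[4, 1], [-5, -1]]
... * rho(a) = [[3, -2], [-4, 3]]  ->  [[8, -5], [-11, 7]]
... * rho(b^-1) = [[2, 1], [1, 1]]  ->  [[11, 3], [-15, -4]]
... * rho(a) = [[3, -2], [-4, 3]]  ->  [[21, -13], [-29, 18]]
... * rho(a) = [[3, -2], [-4, 3]]  ->  [[115, -81], [-159, 112]]
tr = 115 + 112 = 227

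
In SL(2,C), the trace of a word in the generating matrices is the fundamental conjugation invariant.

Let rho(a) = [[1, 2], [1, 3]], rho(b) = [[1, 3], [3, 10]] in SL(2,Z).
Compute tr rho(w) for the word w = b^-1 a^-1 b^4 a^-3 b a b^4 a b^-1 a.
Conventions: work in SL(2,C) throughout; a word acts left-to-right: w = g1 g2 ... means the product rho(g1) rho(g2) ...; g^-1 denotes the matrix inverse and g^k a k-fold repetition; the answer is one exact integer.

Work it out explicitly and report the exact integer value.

rho(b^-1) = [[10, -3], [-3, 1]]
... * rho(a^-1) = [[3, -2], [-1, 1]]  ->  [[33, -23], [-10, 7]]
... * rho(b) = [[1, 3], [3, 10]]  ->  [[-36, -131], [11, 40]]
... * rho(b) = [[1, 3], [3, 10]]  ->  [[-429, -1418], [131, 433]]
... * rho(b) = [[1, 3], [3, 10]]  ->  [[-4683, -15467], [1430, 4723]]
... * rho(b) = [[1, 3], [3, 10]]  ->  [[-51084, -168719], [15599, 51520]]
... * rho(a^-1) = [[3, -2], [-1, 1]]  ->  [[15467, -66551], [-4723, 20322]]
... * rho(a^-1) = [[3, -2], [-1, 1]]  ->  [[112952, -97485], [-34491, 29768]]
... * rho(a^-1) = [[3, -2], [-1, 1]]  ->  [[436341, -323389], [-133241, 98750]]
... * rho(b) = [[1, 3], [3, 10]]  ->  [[-533826, -1924867], [163009, 587777]]
... * rho(a) = [[1, 2], [1, 3]]  ->  [[-2458693, -6842253], [750786, 2089349]]
... * rho(b) = [[1, 3], [3, 10]]  ->  [[-22985452, -75798609], [7018833, 23145848]]
... * rho(b) = [[1, 3], [3, 10]]  ->  [[-250381279, -826942446], [76456377, 252514979]]
... * rho(b) = [[1, 3], [3, 10]]  ->  [[-2731208617, -9020568297], [834001314, 2754518921]]
... * rho(b) = [[1, 3], [3, 10]]  ->  [[-29792913508, -98399308821], [9097558077, 30047193152]]
... * rho(a) = [[1, 2], [1, 3]]  ->  [[-128192222329, -354783753479], [39144751229, 108336695610]]
... * rho(b^-1) = [[10, -3], [-3, 1]]  ->  [[-217570962853, 29792913508], [66437425460, -9097558077]]
... * rho(a) = [[1, 2], [1, 3]]  ->  [[-187778049345, -345763185182], [57339867383, 105582176689]]
tr = -187778049345 + 105582176689 = -82195872656

-82195872656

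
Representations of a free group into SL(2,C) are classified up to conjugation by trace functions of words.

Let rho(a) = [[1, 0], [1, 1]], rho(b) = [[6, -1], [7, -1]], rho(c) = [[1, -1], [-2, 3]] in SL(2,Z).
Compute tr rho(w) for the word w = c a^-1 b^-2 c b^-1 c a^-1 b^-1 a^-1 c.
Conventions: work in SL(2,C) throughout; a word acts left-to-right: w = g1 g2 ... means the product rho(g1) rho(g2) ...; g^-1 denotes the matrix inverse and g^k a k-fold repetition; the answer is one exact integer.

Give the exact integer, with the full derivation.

rho(c) = [[1, -1], [-2, 3]]
... * rho(a^-1) = [[1, 0], [-1, 1]]  ->  [[2, -1], [-5, 3]]
... * rho(b^-1) = [[-1, 1], [-7, 6]]  ->  [[5, -4], [-16, 13]]
... * rho(b^-1) = [[-1, 1], [-7, 6]]  ->  [[23, -19], [-75, 62]]
... * rho(c) = [[1, -1], [-2, 3]]  ->  [[61, -80], [-199, 261]]
... * rho(b^-1) = [[-1, 1], [-7, 6]]  ->  [[499, -419], [-1628, 1367]]
... * rho(c) = [[1, -1], [-2, 3]]  ->  [[1337, -1756], [-4362, 5729]]
... * rho(a^-1) = [[1, 0], [-1, 1]]  ->  [[3093, -1756], [-10091, 5729]]
... * rho(b^-1) = [[-1, 1], [-7, 6]]  ->  [[9199, -7443], [-30012, 24283]]
... * rho(a^-1) = [[1, 0], [-1, 1]]  ->  [[16642, -7443], [-54295, 24283]]
... * rho(c) = [[1, -1], [-2, 3]]  ->  [[31528, -38971], [-102861, 127144]]
tr = 31528 + 127144 = 158672

158672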